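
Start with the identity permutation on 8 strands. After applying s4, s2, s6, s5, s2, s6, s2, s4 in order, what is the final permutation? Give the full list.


Starting with identity [1, 2, 3, 4, 5, 6, 7, 8].
Apply generators in sequence:
  After s4: [1, 2, 3, 5, 4, 6, 7, 8]
  After s2: [1, 3, 2, 5, 4, 6, 7, 8]
  After s6: [1, 3, 2, 5, 4, 7, 6, 8]
  After s5: [1, 3, 2, 5, 7, 4, 6, 8]
  After s2: [1, 2, 3, 5, 7, 4, 6, 8]
  After s6: [1, 2, 3, 5, 7, 6, 4, 8]
  After s2: [1, 3, 2, 5, 7, 6, 4, 8]
  After s4: [1, 3, 2, 7, 5, 6, 4, 8]
Final permutation: [1, 3, 2, 7, 5, 6, 4, 8]

[1, 3, 2, 7, 5, 6, 4, 8]


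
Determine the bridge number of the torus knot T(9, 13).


The bridge number of T(p,q) is min(p,q).
min(9, 13) = 9

9


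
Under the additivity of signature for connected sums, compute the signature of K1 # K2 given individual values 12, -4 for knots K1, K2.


The signature is additive under connected sum.
signature(K1 # K2) = (12) + (-4)
= 8

8


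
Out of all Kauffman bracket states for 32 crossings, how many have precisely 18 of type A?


We choose which 18 of 32 crossings get A-smoothings.
C(32, 18) = 32! / (18! * 14!)
= 471435600

471435600


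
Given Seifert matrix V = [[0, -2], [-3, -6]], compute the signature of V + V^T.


Step 1: V + V^T = [[0, -5], [-5, -12]]
Step 2: trace = -12, det = -25
Step 3: Discriminant = (-12)^2 - 4*(-25) = 244
Step 4: Eigenvalues: 1.81025, -13.8102
Step 5: Signature = (# positive eigenvalues) - (# negative eigenvalues) = 0

0


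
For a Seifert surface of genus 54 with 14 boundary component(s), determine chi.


chi = 2 - 2g - b
= 2 - 2*54 - 14
= 2 - 108 - 14 = -120

-120


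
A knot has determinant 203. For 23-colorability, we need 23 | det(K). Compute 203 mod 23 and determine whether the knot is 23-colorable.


Step 1: A knot is p-colorable if and only if p divides its determinant.
Step 2: Compute 203 mod 23.
203 = 8 * 23 + 19
Step 3: 203 mod 23 = 19
Step 4: The knot is 23-colorable: no

19


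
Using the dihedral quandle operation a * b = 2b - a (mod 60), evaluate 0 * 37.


0 * 37 = 2*37 - 0 mod 60
= 74 - 0 mod 60
= 74 mod 60 = 14

14


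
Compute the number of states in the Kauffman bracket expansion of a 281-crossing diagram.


Each crossing contributes 2 choices (A-smoothing or B-smoothing).
Total states = 2^281 = 3885337784451458141838923813647037813284813678104279042503624819477808570410416996352

3885337784451458141838923813647037813284813678104279042503624819477808570410416996352


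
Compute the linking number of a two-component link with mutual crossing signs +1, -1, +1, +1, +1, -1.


Step 1: Count positive crossings: 4
Step 2: Count negative crossings: 2
Step 3: Sum of signs = 4 - 2 = 2
Step 4: Linking number = sum/2 = 2/2 = 1

1


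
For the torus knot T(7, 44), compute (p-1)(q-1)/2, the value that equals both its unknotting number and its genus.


For a torus knot T(p,q), both the unknotting number and genus equal (p-1)(q-1)/2.
= (7-1)(44-1)/2
= 6*43/2
= 258/2 = 129

129


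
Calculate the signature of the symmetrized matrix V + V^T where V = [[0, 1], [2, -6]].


Step 1: V + V^T = [[0, 3], [3, -12]]
Step 2: trace = -12, det = -9
Step 3: Discriminant = (-12)^2 - 4*(-9) = 180
Step 4: Eigenvalues: 0.708204, -12.7082
Step 5: Signature = (# positive eigenvalues) - (# negative eigenvalues) = 0

0


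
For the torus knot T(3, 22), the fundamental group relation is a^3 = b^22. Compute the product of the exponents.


The relation is a^3 = b^22.
Product of exponents = 3 * 22
= 66

66


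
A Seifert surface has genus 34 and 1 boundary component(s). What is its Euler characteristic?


chi = 2 - 2g - b
= 2 - 2*34 - 1
= 2 - 68 - 1 = -67

-67


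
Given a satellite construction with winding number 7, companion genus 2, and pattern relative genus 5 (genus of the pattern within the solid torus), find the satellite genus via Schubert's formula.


Schubert: g(satellite) = g_rel(pattern) + |winding| * g(companion),
where g_rel(pattern) is the genus of the pattern relative to the solid torus.
= 5 + 7 * 2
= 5 + 14 = 19

19


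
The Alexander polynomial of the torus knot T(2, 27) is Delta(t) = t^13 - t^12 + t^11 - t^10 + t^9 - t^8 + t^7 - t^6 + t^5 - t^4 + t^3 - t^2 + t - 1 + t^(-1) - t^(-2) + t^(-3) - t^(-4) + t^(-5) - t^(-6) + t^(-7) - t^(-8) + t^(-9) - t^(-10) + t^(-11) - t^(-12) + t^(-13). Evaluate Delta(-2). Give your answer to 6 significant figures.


Substituting t = -2 into Delta(t) = t^13 - t^12 + t^11 - t^10 + t^9 - t^8 + t^7 - t^6 + t^5 - t^4 + t^3 - t^2 + t - 1 + t^(-1) - t^(-2) + t^(-3) - t^(-4) + t^(-5) - t^(-6) + t^(-7) - t^(-8) + t^(-9) - t^(-10) + t^(-11) - t^(-12) + t^(-13):
Term values: (-8192) + (-4096) + (-2048) + (-1024) + (-512) + (-256) + (-128) + (-64) + (-32) + (-16) + (-8) + (-4) + (-2) + (-1) + (-0.5) + (-0.25) + (-0.125) + (-0.0625) + (-0.03125) + (-0.015625) + (-0.0078125) + (-0.00390625) + (-0.00195312) + (-0.000976562) + (-0.000488281) + (-0.000244141) + (-0.00012207)
Sum = -16383.99988
Rounded to 6 significant figures: -16384

-16384


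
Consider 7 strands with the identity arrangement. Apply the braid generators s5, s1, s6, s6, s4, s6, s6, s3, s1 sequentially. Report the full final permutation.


Starting with identity [1, 2, 3, 4, 5, 6, 7].
Apply generators in sequence:
  After s5: [1, 2, 3, 4, 6, 5, 7]
  After s1: [2, 1, 3, 4, 6, 5, 7]
  After s6: [2, 1, 3, 4, 6, 7, 5]
  After s6: [2, 1, 3, 4, 6, 5, 7]
  After s4: [2, 1, 3, 6, 4, 5, 7]
  After s6: [2, 1, 3, 6, 4, 7, 5]
  After s6: [2, 1, 3, 6, 4, 5, 7]
  After s3: [2, 1, 6, 3, 4, 5, 7]
  After s1: [1, 2, 6, 3, 4, 5, 7]
Final permutation: [1, 2, 6, 3, 4, 5, 7]

[1, 2, 6, 3, 4, 5, 7]


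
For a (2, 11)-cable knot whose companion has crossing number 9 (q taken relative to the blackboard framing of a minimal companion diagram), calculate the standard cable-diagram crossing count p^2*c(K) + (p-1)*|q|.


Step 1: Each of the c(K) crossings of the companion diagram becomes p*p = p^2 crossings among the p parallel strands, and each of the |q| twists s_1 s_2 ... s_(p-1) adds (p-1) crossings.
  Crossings = p^2 * c(K) + (p-1)*|q|
Step 2: = 2^2 * 9 + (2-1)*11
Step 3: = 4*9 + 1*11
Step 4: = 36 + 11 = 47

47


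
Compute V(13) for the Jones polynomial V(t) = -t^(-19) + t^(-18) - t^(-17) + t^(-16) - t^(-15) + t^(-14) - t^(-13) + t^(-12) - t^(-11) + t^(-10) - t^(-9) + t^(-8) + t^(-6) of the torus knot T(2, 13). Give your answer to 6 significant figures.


Substituting t = 13 into V(t) = -t^(-19) + t^(-18) - t^(-17) + t^(-16) - t^(-15) + t^(-14) - t^(-13) + t^(-12) - t^(-11) + t^(-10) - t^(-9) + t^(-8) + t^(-6):
  (-)t^(-19) = -6.84032e-22
  (+)t^(-18) = 8.89241e-21
  (-)t^(-17) = -1.15601e-19
  (+)t^(-16) = 1.50282e-18
  (-)t^(-15) = -1.95366e-17
  (+)t^(-14) = 2.53976e-16
  (-)t^(-13) = -3.30169e-15
  (+)t^(-12) = 4.2922e-14
  (-)t^(-11) = -5.57986e-13
  (+)t^(-10) = 7.25382e-12
  (-)t^(-9) = -9.42996e-11
  (+)t^(-8) = 1.22589e-09
  (+)t^(-6) = 2.07176e-07
Sum = (-6.84032e-22) + (8.89241e-21) + (-1.15601e-19) + (1.50282e-18) + (-1.95366e-17) + (2.53976e-16) + (-3.30169e-15) + (4.2922e-14) + (-5.57986e-13) + (7.25382e-12) + (-9.42996e-11) + (1.22589e-09) + (2.07176e-07)
= 2.083145419e-07
Rounded to 6 significant figures: 2.08315e-07

2.08315e-07


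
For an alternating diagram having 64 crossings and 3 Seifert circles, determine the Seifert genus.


For alternating knots, g = (c - s + 1)/2.
= (64 - 3 + 1)/2
= 62/2 = 31

31


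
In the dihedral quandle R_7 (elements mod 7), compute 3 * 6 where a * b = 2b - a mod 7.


3 * 6 = 2*6 - 3 mod 7
= 12 - 3 mod 7
= 9 mod 7 = 2

2


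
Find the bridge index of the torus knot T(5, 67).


The bridge number of T(p,q) is min(p,q).
min(5, 67) = 5

5


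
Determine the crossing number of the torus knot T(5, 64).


For a torus knot T(p, q) with gcd(p,q)=1,
the crossing number is min(p*(q-1), q*(p-1)).
p*(q-1) = 5*63 = 315
q*(p-1) = 64*4 = 256
min(315, 256) = 256

256


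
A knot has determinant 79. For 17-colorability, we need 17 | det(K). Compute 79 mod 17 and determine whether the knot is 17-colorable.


Step 1: A knot is p-colorable if and only if p divides its determinant.
Step 2: Compute 79 mod 17.
79 = 4 * 17 + 11
Step 3: 79 mod 17 = 11
Step 4: The knot is 17-colorable: no

11


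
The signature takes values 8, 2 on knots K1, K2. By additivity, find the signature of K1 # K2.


The signature is additive under connected sum.
signature(K1 # K2) = (8) + (2)
= 10

10


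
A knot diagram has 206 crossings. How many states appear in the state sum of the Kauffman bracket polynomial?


Each crossing contributes 2 choices (A-smoothing or B-smoothing).
Total states = 2^206 = 102844034832575377634685573909834406561420991602098741459288064

102844034832575377634685573909834406561420991602098741459288064


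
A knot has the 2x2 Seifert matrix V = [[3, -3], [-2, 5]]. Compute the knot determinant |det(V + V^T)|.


Step 1: Form V + V^T where V = [[3, -3], [-2, 5]]
  V^T = [[3, -2], [-3, 5]]
  V + V^T = [[6, -5], [-5, 10]]
Step 2: det(V + V^T) = 6*10 - (-5)*(-5)
  = 60 - 25 = 35
Step 3: Knot determinant = |det(V + V^T)| = |35| = 35

35


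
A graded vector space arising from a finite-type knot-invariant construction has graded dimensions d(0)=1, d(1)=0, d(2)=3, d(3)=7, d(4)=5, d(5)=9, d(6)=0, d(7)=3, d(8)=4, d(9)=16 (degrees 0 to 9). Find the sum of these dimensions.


Total dimension = d(0) + d(1) + ... + d(9)
= 1 + 0 + 3 + 7 + 5 + 9 + 0 + 3 + 4 + 16
= 48

48


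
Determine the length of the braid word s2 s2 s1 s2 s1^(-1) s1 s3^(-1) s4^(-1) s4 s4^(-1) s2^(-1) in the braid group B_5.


The word length counts the number of generators (including inverses).
Listing each generator: s2, s2, s1, s2, s1^(-1), s1, s3^(-1), s4^(-1), s4, s4^(-1), s2^(-1)
There are 11 generators in this braid word.

11


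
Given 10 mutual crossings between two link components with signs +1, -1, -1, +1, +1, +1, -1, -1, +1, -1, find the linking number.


Step 1: Count positive crossings: 5
Step 2: Count negative crossings: 5
Step 3: Sum of signs = 5 - 5 = 0
Step 4: Linking number = sum/2 = 0/2 = 0

0


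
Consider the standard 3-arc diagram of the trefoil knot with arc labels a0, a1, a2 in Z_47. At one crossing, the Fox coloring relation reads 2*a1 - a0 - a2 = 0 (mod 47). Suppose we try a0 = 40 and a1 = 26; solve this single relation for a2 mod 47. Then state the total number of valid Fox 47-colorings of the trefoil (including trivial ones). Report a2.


Step 1: Apply the given crossing relation 2*a1 - a0 - a2 = 0 (mod 47).
  a2 = 2*a1 - a0 mod 47
  a2 = 2*26 - 40 mod 47
  a2 = 52 - 40 mod 47
  a2 = 12 mod 47 = 12
Step 2: The trefoil has determinant 3.
  Number of Fox p-colorings (p prime) is p^2 if p = 3, else p.
  Since 47 does not divide 3, only trivial (constant) colorings exist.
  (So the trial a0 = 40, a1 = 26 with a0 != a1 does NOT extend to a valid coloring of the whole trefoil: the other two crossing relations require 3*(a1 - a0) = 0 (mod 47), which fails.)
  Total colorings = 47
Step 3: a2 = 12, total Fox 47-colorings = 47

12


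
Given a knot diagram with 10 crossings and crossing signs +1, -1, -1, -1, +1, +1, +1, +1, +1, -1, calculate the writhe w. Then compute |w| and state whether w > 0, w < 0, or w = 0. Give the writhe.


Step 1: Count positive crossings (+1).
Positive crossings: 6
Step 2: Count negative crossings (-1).
Negative crossings: 4
Step 3: Writhe = (positive) - (negative)
w = 6 - 4 = 2
Step 4: |w| = 2, and w is positive

2


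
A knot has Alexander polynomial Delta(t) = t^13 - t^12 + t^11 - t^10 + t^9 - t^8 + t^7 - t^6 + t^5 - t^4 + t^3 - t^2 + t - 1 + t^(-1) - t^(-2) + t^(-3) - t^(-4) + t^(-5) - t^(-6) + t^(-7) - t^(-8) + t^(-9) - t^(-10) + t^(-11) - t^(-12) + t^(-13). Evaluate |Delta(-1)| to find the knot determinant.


Step 1: The polynomial has 27 terms with alternating signs, exponents from 13 down to -13.
Step 2: Substitute t = -1. The i-th term has coefficient (-1)^i and exponent (m-i),
  so its value is (-1)^i * (-1)^(m-i) = (-1)^m = -1 for every i.
Step 3: All 27 terms equal -1, so Delta(-1) = 27 * (-1) = -27
Step 4: |Delta(-1)| = 27

27


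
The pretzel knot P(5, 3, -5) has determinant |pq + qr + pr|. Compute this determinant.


Step 1: Compute pq + qr + pr.
pq = 5*3 = 15
qr = 3*(-5) = -15
pr = 5*(-5) = -25
pq + qr + pr = 15 + (-15) + (-25) = -25
Step 2: Take absolute value.
det(P(5,3,-5)) = |-25| = 25

25


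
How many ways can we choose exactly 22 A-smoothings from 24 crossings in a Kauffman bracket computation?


We choose which 22 of 24 crossings get A-smoothings.
C(24, 22) = 24! / (22! * 2!)
= 276

276


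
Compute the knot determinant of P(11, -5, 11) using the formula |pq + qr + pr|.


Step 1: Compute pq + qr + pr.
pq = 11*(-5) = -55
qr = (-5)*11 = -55
pr = 11*11 = 121
pq + qr + pr = -55 + (-55) + 121 = 11
Step 2: Take absolute value.
det(P(11,-5,11)) = |11| = 11

11


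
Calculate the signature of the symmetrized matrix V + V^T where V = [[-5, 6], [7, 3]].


Step 1: V + V^T = [[-10, 13], [13, 6]]
Step 2: trace = -4, det = -229
Step 3: Discriminant = (-4)^2 - 4*(-229) = 932
Step 4: Eigenvalues: 13.2643, -17.2643
Step 5: Signature = (# positive eigenvalues) - (# negative eigenvalues) = 0

0


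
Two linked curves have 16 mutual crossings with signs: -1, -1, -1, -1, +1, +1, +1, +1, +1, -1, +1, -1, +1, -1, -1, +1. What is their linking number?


Step 1: Count positive crossings: 8
Step 2: Count negative crossings: 8
Step 3: Sum of signs = 8 - 8 = 0
Step 4: Linking number = sum/2 = 0/2 = 0

0


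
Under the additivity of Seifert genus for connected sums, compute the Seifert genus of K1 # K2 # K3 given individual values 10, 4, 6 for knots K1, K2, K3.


The Seifert genus is additive under connected sum.
Seifert genus(K1 # K2 # K3) = (10) + (4) + (6)
= 20

20


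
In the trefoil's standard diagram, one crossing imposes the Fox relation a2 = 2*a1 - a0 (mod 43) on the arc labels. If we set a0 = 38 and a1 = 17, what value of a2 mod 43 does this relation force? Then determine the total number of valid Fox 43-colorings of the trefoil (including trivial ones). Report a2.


Step 1: Apply the given crossing relation 2*a1 - a0 - a2 = 0 (mod 43).
  a2 = 2*a1 - a0 mod 43
  a2 = 2*17 - 38 mod 43
  a2 = 34 - 38 mod 43
  a2 = -4 mod 43 = 39
Step 2: The trefoil has determinant 3.
  Number of Fox p-colorings (p prime) is p^2 if p = 3, else p.
  Since 43 does not divide 3, only trivial (constant) colorings exist.
  (So the trial a0 = 38, a1 = 17 with a0 != a1 does NOT extend to a valid coloring of the whole trefoil: the other two crossing relations require 3*(a1 - a0) = 0 (mod 43), which fails.)
  Total colorings = 43
Step 3: a2 = 39, total Fox 43-colorings = 43

39


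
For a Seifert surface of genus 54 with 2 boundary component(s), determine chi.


chi = 2 - 2g - b
= 2 - 2*54 - 2
= 2 - 108 - 2 = -108

-108


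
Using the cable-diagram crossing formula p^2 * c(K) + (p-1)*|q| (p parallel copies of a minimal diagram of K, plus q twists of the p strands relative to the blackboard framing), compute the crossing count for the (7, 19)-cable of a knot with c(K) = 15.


Step 1: Each of the c(K) crossings of the companion diagram becomes p*p = p^2 crossings among the p parallel strands, and each of the |q| twists s_1 s_2 ... s_(p-1) adds (p-1) crossings.
  Crossings = p^2 * c(K) + (p-1)*|q|
Step 2: = 7^2 * 15 + (7-1)*19
Step 3: = 49*15 + 6*19
Step 4: = 735 + 114 = 849

849


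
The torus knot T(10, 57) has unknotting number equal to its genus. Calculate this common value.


For a torus knot T(p,q), both the unknotting number and genus equal (p-1)(q-1)/2.
= (10-1)(57-1)/2
= 9*56/2
= 504/2 = 252

252


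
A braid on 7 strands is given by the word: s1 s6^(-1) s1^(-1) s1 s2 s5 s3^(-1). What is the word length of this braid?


The word length counts the number of generators (including inverses).
Listing each generator: s1, s6^(-1), s1^(-1), s1, s2, s5, s3^(-1)
There are 7 generators in this braid word.

7


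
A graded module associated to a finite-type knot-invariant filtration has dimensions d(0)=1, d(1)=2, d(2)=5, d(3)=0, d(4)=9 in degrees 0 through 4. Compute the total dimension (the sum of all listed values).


Total dimension = d(0) + d(1) + ... + d(4)
= 1 + 2 + 5 + 0 + 9
= 17

17


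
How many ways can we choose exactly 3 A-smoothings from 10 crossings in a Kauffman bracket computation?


We choose which 3 of 10 crossings get A-smoothings.
C(10, 3) = 10! / (3! * 7!)
= 120

120


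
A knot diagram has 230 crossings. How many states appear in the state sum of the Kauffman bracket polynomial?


Each crossing contributes 2 choices (A-smoothing or B-smoothing).
Total states = 2^230 = 1725436586697640946858688965569256363112777243042596638790631055949824

1725436586697640946858688965569256363112777243042596638790631055949824


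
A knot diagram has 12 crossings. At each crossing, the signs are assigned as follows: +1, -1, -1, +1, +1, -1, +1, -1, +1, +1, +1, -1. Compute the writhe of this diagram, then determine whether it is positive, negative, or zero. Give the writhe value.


Step 1: Count positive crossings (+1).
Positive crossings: 7
Step 2: Count negative crossings (-1).
Negative crossings: 5
Step 3: Writhe = (positive) - (negative)
w = 7 - 5 = 2
Step 4: |w| = 2, and w is positive

2


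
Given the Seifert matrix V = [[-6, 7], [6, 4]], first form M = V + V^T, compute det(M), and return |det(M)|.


Step 1: Form V + V^T where V = [[-6, 7], [6, 4]]
  V^T = [[-6, 6], [7, 4]]
  V + V^T = [[-12, 13], [13, 8]]
Step 2: det(V + V^T) = (-12)*8 - 13*13
  = -96 - 169 = -265
Step 3: Knot determinant = |det(V + V^T)| = |-265| = 265

265


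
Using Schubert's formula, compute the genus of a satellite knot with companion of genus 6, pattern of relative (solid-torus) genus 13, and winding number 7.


Schubert: g(satellite) = g_rel(pattern) + |winding| * g(companion),
where g_rel(pattern) is the genus of the pattern relative to the solid torus.
= 13 + 7 * 6
= 13 + 42 = 55

55


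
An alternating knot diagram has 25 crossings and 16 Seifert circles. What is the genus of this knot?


For alternating knots, g = (c - s + 1)/2.
= (25 - 16 + 1)/2
= 10/2 = 5

5


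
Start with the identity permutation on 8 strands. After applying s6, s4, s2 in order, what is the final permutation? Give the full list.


Starting with identity [1, 2, 3, 4, 5, 6, 7, 8].
Apply generators in sequence:
  After s6: [1, 2, 3, 4, 5, 7, 6, 8]
  After s4: [1, 2, 3, 5, 4, 7, 6, 8]
  After s2: [1, 3, 2, 5, 4, 7, 6, 8]
Final permutation: [1, 3, 2, 5, 4, 7, 6, 8]

[1, 3, 2, 5, 4, 7, 6, 8]


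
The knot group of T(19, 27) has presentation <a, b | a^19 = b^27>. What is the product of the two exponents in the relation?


The relation is a^19 = b^27.
Product of exponents = 19 * 27
= 513

513


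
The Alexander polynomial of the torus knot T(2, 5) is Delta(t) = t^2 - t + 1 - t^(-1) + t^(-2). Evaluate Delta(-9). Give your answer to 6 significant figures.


Substituting t = -9 into Delta(t) = t^2 - t + 1 - t^(-1) + t^(-2):
Term values: (81) + (9) + (1) + (0.111111) + (0.0123457)
Sum = 91.12345679
Rounded to 6 significant figures: 91.1235

91.1235


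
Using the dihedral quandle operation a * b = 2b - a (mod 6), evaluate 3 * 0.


3 * 0 = 2*0 - 3 mod 6
= 0 - 3 mod 6
= -3 mod 6 = 3

3


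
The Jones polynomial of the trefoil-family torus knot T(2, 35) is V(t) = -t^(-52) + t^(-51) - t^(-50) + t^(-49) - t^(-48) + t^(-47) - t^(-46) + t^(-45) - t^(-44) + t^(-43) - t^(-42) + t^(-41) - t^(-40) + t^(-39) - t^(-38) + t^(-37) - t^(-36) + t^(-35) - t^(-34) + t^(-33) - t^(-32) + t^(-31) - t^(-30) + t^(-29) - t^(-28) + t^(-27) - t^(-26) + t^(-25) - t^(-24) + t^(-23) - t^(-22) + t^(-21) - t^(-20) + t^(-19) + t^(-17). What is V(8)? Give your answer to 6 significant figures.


Substituting t = 8 into V(t) = -t^(-52) + t^(-51) - t^(-50) + t^(-49) - t^(-48) + t^(-47) - t^(-46) + t^(-45) - t^(-44) + t^(-43) - t^(-42) + t^(-41) - t^(-40) + t^(-39) - t^(-38) + t^(-37) - t^(-36) + t^(-35) - t^(-34) + t^(-33) - t^(-32) + t^(-31) - t^(-30) + t^(-29) - t^(-28) + t^(-27) - t^(-26) + t^(-25) - t^(-24) + t^(-23) - t^(-22) + t^(-21) - t^(-20) + t^(-19) + t^(-17):
  (-)t^(-52) = -1.09476e-47
  (+)t^(-51) = 8.75812e-47
  (-)t^(-50) = -7.00649e-46
  (+)t^(-49) = 5.60519e-45
  (-)t^(-48) = -4.48416e-44
  (+)t^(-47) = 3.58732e-43
  (-)t^(-46) = -2.86986e-42
  (+)t^(-45) = 2.29589e-41
  (-)t^(-44) = -1.83671e-40
  (+)t^(-43) = 1.46937e-39
  (-)t^(-42) = -1.17549e-38
  (+)t^(-41) = 9.40395e-38
  (-)t^(-40) = -7.52316e-37
  (+)t^(-39) = 6.01853e-36
  (-)t^(-38) = -4.81482e-35
  (+)t^(-37) = 3.85186e-34
  (-)t^(-36) = -3.08149e-33
  (+)t^(-35) = 2.46519e-32
  (-)t^(-34) = -1.97215e-31
  (+)t^(-33) = 1.57772e-30
  (-)t^(-32) = -1.26218e-29
  (+)t^(-31) = 1.00974e-28
  (-)t^(-30) = -8.07794e-28
  (+)t^(-29) = 6.46235e-27
  (-)t^(-28) = -5.16988e-26
  (+)t^(-27) = 4.1359e-25
  (-)t^(-26) = -3.30872e-24
  (+)t^(-25) = 2.64698e-23
  (-)t^(-24) = -2.11758e-22
  (+)t^(-23) = 1.69407e-21
  (-)t^(-22) = -1.35525e-20
  (+)t^(-21) = 1.0842e-19
  (-)t^(-20) = -8.67362e-19
  (+)t^(-19) = 6.93889e-18
  (+)t^(-17) = 4.44089e-16
Sum = (-1.09476e-47) + (8.75812e-47) + (-7.00649e-46) + (5.60519e-45) + (-4.48416e-44) + (3.58732e-43) + (-2.86986e-42) + (2.29589e-41) + (-1.83671e-40) + (1.46937e-39) + (-1.17549e-38) + (9.40395e-38) + (-7.52316e-37) + (6.01853e-36) + (-4.81482e-35) + (3.85186e-34) + (-3.08149e-33) + (2.46519e-32) + (-1.97215e-31) + (1.57772e-30) + (-1.26218e-29) + (1.00974e-28) + (-8.07794e-28) + (6.46235e-27) + (-5.16988e-26) + (4.1359e-25) + (-3.30872e-24) + (2.64698e-23) + (-2.11758e-22) + (1.69407e-21) + (-1.35525e-20) + (1.0842e-19) + (-8.67362e-19) + (6.93889e-18) + (4.44089e-16)
= 4.502571155e-16
Rounded to 6 significant figures: 4.50257e-16

4.50257e-16


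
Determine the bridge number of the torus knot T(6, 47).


The bridge number of T(p,q) is min(p,q).
min(6, 47) = 6

6


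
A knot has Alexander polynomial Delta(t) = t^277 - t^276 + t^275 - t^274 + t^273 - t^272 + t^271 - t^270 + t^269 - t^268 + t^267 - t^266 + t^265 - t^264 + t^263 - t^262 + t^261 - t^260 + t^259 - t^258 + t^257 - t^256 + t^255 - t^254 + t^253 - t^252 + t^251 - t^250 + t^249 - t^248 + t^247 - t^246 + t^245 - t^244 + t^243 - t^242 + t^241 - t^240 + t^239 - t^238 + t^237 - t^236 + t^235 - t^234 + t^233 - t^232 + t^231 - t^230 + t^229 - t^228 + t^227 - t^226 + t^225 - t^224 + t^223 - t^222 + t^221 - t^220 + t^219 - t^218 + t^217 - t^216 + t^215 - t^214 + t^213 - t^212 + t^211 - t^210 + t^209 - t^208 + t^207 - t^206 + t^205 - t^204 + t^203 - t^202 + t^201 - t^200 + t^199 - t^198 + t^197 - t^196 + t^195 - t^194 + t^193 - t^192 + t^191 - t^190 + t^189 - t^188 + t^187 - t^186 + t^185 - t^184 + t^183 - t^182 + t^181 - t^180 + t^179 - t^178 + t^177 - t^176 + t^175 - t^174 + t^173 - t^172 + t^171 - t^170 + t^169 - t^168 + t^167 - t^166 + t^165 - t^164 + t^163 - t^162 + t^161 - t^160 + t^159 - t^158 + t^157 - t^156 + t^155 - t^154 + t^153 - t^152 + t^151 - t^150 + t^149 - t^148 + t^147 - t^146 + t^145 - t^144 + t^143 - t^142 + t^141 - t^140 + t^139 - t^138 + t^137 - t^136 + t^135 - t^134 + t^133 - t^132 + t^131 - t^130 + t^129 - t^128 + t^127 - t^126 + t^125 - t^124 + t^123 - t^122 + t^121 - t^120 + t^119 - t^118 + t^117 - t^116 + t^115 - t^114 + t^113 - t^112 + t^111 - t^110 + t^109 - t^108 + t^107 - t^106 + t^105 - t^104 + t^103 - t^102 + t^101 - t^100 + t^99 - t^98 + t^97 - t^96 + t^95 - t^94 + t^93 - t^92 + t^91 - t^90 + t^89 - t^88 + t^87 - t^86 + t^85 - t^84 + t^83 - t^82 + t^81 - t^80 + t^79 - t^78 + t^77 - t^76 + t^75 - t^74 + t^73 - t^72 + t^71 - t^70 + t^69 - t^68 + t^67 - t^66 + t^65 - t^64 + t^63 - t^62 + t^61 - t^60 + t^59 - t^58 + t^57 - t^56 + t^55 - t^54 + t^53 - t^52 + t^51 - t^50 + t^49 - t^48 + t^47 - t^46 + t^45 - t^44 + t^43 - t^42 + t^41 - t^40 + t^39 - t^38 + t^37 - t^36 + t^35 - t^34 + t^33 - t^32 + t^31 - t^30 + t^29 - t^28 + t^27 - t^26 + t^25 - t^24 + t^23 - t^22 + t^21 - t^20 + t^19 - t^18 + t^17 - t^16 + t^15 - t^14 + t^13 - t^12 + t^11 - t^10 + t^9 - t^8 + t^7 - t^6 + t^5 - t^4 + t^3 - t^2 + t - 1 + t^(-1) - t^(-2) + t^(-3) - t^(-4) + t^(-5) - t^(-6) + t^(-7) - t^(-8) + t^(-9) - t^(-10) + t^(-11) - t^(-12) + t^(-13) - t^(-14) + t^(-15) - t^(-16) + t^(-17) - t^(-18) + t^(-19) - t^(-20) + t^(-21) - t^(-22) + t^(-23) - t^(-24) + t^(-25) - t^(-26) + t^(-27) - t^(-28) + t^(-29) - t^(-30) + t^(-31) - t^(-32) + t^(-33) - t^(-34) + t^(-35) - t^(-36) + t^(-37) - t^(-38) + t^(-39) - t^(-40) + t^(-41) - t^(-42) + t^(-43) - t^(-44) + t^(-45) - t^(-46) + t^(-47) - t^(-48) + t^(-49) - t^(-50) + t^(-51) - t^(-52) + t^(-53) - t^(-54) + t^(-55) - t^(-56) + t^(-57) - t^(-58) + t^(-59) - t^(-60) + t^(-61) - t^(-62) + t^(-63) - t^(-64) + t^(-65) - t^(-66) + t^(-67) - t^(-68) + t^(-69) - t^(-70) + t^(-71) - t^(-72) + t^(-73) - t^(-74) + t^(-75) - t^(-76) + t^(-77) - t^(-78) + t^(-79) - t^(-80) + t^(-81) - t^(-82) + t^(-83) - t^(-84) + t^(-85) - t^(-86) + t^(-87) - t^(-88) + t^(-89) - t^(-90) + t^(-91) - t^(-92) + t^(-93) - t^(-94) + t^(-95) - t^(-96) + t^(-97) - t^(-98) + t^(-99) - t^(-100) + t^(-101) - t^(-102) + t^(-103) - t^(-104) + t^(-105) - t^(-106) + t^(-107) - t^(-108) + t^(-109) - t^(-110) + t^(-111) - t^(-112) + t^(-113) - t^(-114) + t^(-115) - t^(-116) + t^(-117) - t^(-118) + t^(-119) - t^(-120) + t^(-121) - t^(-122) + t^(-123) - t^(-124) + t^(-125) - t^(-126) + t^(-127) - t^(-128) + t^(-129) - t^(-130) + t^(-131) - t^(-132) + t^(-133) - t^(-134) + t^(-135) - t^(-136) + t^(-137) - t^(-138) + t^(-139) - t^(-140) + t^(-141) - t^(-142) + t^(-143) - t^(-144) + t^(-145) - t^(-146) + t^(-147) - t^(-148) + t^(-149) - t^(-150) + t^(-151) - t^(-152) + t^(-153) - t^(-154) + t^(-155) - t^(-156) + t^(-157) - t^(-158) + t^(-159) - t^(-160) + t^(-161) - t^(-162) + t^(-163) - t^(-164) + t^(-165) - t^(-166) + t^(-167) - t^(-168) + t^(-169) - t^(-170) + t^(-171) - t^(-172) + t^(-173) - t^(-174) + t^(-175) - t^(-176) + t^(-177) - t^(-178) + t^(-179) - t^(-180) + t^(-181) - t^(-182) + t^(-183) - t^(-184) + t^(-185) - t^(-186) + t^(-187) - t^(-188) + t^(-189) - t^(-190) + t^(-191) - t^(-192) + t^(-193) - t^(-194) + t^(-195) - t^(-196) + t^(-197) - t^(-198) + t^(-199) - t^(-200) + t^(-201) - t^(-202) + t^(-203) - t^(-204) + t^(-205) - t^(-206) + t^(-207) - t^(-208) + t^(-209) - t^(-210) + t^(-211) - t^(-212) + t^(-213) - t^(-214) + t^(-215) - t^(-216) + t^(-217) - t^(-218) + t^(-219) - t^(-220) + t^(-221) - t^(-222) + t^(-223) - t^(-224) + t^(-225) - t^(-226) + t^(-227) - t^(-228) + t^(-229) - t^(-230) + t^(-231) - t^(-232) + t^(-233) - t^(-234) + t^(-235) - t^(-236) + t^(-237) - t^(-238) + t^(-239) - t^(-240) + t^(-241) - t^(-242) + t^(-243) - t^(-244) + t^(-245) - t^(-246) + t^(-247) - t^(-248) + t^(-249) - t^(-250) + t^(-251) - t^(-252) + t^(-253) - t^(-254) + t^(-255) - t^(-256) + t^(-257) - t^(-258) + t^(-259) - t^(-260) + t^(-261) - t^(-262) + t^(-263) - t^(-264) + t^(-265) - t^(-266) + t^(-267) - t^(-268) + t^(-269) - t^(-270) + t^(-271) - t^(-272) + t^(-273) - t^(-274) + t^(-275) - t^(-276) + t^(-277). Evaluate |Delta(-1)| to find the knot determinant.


Step 1: The polynomial has 555 terms with alternating signs, exponents from 277 down to -277.
Step 2: Substitute t = -1. The i-th term has coefficient (-1)^i and exponent (m-i),
  so its value is (-1)^i * (-1)^(m-i) = (-1)^m = -1 for every i.
Step 3: All 555 terms equal -1, so Delta(-1) = 555 * (-1) = -555
Step 4: |Delta(-1)| = 555

555


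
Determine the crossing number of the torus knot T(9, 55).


For a torus knot T(p, q) with gcd(p,q)=1,
the crossing number is min(p*(q-1), q*(p-1)).
p*(q-1) = 9*54 = 486
q*(p-1) = 55*8 = 440
min(486, 440) = 440

440


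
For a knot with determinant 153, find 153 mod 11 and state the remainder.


Step 1: A knot is p-colorable if and only if p divides its determinant.
Step 2: Compute 153 mod 11.
153 = 13 * 11 + 10
Step 3: 153 mod 11 = 10
Step 4: The knot is 11-colorable: no

10


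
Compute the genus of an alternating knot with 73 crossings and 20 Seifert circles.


For alternating knots, g = (c - s + 1)/2.
= (73 - 20 + 1)/2
= 54/2 = 27

27


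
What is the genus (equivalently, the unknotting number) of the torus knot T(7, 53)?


For a torus knot T(p,q), both the unknotting number and genus equal (p-1)(q-1)/2.
= (7-1)(53-1)/2
= 6*52/2
= 312/2 = 156

156


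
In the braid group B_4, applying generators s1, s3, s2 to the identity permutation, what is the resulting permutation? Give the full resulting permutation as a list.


Starting with identity [1, 2, 3, 4].
Apply generators in sequence:
  After s1: [2, 1, 3, 4]
  After s3: [2, 1, 4, 3]
  After s2: [2, 4, 1, 3]
Final permutation: [2, 4, 1, 3]

[2, 4, 1, 3]


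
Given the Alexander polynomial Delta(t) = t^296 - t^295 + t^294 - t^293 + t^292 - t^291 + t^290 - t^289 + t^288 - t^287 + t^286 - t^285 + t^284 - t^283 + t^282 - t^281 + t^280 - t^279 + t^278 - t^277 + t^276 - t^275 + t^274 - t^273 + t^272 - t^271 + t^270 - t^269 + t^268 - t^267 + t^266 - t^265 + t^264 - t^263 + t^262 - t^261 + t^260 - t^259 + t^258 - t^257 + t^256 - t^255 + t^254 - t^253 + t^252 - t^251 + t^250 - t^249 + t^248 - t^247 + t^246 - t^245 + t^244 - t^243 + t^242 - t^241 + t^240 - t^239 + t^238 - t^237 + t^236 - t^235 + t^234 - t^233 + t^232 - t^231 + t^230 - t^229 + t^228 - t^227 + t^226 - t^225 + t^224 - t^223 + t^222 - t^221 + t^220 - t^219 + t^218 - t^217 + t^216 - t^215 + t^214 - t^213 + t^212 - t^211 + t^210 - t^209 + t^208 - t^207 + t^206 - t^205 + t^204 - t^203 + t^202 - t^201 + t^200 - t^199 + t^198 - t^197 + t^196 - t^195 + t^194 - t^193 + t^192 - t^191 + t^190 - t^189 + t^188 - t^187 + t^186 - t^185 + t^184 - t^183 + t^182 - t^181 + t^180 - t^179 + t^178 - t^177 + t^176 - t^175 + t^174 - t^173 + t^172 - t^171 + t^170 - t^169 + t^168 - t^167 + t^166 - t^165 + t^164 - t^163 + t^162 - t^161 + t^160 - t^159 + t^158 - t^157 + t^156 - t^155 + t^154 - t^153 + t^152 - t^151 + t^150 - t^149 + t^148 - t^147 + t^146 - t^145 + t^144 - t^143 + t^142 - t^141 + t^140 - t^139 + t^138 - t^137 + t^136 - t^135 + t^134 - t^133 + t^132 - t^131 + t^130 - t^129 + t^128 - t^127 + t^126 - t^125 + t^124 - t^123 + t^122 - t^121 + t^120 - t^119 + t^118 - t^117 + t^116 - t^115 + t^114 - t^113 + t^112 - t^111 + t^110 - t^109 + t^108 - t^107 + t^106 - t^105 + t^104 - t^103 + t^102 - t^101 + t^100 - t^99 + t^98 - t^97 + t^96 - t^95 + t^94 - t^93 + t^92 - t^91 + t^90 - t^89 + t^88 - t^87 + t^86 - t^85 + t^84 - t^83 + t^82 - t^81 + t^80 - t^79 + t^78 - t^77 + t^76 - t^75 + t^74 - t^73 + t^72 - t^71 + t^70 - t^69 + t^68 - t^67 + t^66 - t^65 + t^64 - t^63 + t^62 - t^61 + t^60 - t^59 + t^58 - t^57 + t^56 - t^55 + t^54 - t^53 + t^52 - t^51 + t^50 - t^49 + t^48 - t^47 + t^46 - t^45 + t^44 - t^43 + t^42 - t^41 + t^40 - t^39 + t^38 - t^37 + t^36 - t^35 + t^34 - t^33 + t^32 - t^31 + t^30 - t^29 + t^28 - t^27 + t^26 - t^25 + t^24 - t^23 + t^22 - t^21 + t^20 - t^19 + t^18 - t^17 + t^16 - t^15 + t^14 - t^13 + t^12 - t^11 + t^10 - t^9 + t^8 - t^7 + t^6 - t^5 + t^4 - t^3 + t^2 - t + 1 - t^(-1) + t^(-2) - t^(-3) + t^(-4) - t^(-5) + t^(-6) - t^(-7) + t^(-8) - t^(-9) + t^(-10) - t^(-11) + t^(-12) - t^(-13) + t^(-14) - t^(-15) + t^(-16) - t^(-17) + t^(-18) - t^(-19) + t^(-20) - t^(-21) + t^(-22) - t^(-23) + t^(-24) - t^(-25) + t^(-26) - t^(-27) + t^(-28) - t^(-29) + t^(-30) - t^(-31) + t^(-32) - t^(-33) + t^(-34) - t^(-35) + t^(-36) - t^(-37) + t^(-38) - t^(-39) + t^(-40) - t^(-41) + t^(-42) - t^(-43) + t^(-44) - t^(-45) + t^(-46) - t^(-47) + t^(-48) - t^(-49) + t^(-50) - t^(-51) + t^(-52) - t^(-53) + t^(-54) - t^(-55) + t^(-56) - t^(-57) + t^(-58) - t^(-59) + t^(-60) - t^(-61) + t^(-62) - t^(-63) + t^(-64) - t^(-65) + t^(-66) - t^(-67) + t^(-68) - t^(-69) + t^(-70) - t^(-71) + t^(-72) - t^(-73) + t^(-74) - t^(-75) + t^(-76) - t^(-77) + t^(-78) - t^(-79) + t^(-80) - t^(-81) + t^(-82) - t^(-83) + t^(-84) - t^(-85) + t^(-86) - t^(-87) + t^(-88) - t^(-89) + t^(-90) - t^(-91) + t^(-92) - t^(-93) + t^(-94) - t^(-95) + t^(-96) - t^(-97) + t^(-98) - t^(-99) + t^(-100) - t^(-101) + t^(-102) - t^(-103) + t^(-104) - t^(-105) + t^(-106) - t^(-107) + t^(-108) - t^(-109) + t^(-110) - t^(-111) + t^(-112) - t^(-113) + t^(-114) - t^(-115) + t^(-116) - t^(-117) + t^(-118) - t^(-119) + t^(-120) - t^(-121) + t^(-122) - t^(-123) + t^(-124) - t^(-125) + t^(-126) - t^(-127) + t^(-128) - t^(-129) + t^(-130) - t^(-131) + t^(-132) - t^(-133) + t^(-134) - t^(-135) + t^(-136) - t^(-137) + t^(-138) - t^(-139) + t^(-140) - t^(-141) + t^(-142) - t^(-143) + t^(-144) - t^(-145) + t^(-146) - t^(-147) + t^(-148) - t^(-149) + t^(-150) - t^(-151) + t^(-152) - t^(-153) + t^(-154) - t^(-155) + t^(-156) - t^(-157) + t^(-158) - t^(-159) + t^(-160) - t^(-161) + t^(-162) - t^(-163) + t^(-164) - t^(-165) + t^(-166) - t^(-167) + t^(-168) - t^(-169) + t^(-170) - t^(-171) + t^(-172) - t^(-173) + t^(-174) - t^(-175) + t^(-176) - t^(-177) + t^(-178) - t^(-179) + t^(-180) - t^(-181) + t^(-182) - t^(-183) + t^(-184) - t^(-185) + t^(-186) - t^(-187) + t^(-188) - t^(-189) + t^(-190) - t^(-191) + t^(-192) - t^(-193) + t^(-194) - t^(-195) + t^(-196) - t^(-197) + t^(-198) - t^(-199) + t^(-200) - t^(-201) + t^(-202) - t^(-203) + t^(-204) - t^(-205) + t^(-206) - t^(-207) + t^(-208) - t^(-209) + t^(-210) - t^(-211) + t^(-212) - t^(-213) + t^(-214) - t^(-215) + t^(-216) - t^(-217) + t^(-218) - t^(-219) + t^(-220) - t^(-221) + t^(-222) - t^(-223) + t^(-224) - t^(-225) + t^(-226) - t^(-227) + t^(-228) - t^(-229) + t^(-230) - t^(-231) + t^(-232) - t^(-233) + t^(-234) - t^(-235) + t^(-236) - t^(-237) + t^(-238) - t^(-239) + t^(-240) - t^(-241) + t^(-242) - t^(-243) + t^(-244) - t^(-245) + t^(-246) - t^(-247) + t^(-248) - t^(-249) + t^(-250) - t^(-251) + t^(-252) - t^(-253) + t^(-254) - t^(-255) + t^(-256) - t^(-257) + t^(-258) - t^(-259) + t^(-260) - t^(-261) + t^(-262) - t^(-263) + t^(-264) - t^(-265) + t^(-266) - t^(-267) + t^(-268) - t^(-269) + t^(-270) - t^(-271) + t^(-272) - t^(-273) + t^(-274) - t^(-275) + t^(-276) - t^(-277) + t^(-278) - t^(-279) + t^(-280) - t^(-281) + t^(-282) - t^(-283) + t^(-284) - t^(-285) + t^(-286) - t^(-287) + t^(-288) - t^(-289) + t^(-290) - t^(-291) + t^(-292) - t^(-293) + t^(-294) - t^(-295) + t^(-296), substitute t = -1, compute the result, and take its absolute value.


Step 1: The polynomial has 593 terms with alternating signs, exponents from 296 down to -296.
Step 2: Substitute t = -1. The i-th term has coefficient (-1)^i and exponent (m-i),
  so its value is (-1)^i * (-1)^(m-i) = (-1)^m = 1 for every i.
Step 3: All 593 terms equal 1, so Delta(-1) = 593 * (1) = 593
Step 4: |Delta(-1)| = 593

593


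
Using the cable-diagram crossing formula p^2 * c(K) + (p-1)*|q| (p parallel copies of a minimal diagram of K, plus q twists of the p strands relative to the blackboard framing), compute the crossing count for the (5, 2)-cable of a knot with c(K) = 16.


Step 1: Each of the c(K) crossings of the companion diagram becomes p*p = p^2 crossings among the p parallel strands, and each of the |q| twists s_1 s_2 ... s_(p-1) adds (p-1) crossings.
  Crossings = p^2 * c(K) + (p-1)*|q|
Step 2: = 5^2 * 16 + (5-1)*2
Step 3: = 25*16 + 4*2
Step 4: = 400 + 8 = 408

408


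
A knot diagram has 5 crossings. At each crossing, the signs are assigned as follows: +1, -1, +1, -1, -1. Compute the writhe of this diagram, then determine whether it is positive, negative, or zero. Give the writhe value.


Step 1: Count positive crossings (+1).
Positive crossings: 2
Step 2: Count negative crossings (-1).
Negative crossings: 3
Step 3: Writhe = (positive) - (negative)
w = 2 - 3 = -1
Step 4: |w| = 1, and w is negative

-1


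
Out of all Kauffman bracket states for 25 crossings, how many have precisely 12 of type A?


We choose which 12 of 25 crossings get A-smoothings.
C(25, 12) = 25! / (12! * 13!)
= 5200300

5200300


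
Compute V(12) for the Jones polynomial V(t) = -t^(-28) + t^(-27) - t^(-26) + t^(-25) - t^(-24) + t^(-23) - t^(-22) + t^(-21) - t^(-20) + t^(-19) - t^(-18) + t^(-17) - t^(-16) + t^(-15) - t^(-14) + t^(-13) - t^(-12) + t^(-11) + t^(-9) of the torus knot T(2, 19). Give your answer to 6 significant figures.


Substituting t = 12 into V(t) = -t^(-28) + t^(-27) - t^(-26) + t^(-25) - t^(-24) + t^(-23) - t^(-22) + t^(-21) - t^(-20) + t^(-19) - t^(-18) + t^(-17) - t^(-16) + t^(-15) - t^(-14) + t^(-13) - t^(-12) + t^(-11) + t^(-9):
  (-)t^(-28) = -6.06632e-31
  (+)t^(-27) = 7.27958e-30
  (-)t^(-26) = -8.7355e-29
  (+)t^(-25) = 1.04826e-27
  (-)t^(-24) = -1.25791e-26
  (+)t^(-23) = 1.50949e-25
  (-)t^(-22) = -1.81139e-24
  (+)t^(-21) = 2.17367e-23
  (-)t^(-20) = -2.60841e-22
  (+)t^(-19) = 3.13009e-21
  (-)t^(-18) = -3.7561e-20
  (+)t^(-17) = 4.50732e-19
  (-)t^(-16) = -5.40879e-18
  (+)t^(-15) = 6.49055e-17
  (-)t^(-14) = -7.78866e-16
  (+)t^(-13) = 9.34639e-15
  (-)t^(-12) = -1.12157e-13
  (+)t^(-11) = 1.34588e-12
  (+)t^(-9) = 1.93807e-10
Sum = (-6.06632e-31) + (7.27958e-30) + (-8.7355e-29) + (1.04826e-27) + (-1.25791e-26) + (1.50949e-25) + (-1.81139e-24) + (2.17367e-23) + (-2.60841e-22) + (3.13009e-21) + (-3.7561e-20) + (4.50732e-19) + (-5.40879e-18) + (6.49055e-17) + (-7.78866e-16) + (9.34639e-15) + (-1.12157e-13) + (1.34588e-12) + (1.93807e-10)
= 1.950490501e-10
Rounded to 6 significant figures: 1.95049e-10

1.95049e-10


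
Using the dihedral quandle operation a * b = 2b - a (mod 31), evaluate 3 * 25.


3 * 25 = 2*25 - 3 mod 31
= 50 - 3 mod 31
= 47 mod 31 = 16

16


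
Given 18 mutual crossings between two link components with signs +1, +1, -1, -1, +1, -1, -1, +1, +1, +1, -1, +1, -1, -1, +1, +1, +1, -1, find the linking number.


Step 1: Count positive crossings: 10
Step 2: Count negative crossings: 8
Step 3: Sum of signs = 10 - 8 = 2
Step 4: Linking number = sum/2 = 2/2 = 1

1


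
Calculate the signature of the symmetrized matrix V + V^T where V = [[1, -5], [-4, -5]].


Step 1: V + V^T = [[2, -9], [-9, -10]]
Step 2: trace = -8, det = -101
Step 3: Discriminant = (-8)^2 - 4*(-101) = 468
Step 4: Eigenvalues: 6.81665, -14.8167
Step 5: Signature = (# positive eigenvalues) - (# negative eigenvalues) = 0

0


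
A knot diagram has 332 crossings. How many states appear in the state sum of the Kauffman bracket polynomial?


Each crossing contributes 2 choices (A-smoothing or B-smoothing).
Total states = 2^332 = 8749002899132047697490008908470485461412677723572849745703082425639811996797503692894052708092215296

8749002899132047697490008908470485461412677723572849745703082425639811996797503692894052708092215296


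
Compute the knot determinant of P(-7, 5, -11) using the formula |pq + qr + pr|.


Step 1: Compute pq + qr + pr.
pq = (-7)*5 = -35
qr = 5*(-11) = -55
pr = (-7)*(-11) = 77
pq + qr + pr = -35 + (-55) + 77 = -13
Step 2: Take absolute value.
det(P(-7,5,-11)) = |-13| = 13

13


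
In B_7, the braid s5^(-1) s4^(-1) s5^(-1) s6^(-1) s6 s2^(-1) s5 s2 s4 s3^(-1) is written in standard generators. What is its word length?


The word length counts the number of generators (including inverses).
Listing each generator: s5^(-1), s4^(-1), s5^(-1), s6^(-1), s6, s2^(-1), s5, s2, s4, s3^(-1)
There are 10 generators in this braid word.

10


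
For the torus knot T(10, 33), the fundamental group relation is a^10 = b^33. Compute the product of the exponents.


The relation is a^10 = b^33.
Product of exponents = 10 * 33
= 330

330


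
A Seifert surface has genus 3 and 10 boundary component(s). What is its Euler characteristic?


chi = 2 - 2g - b
= 2 - 2*3 - 10
= 2 - 6 - 10 = -14

-14


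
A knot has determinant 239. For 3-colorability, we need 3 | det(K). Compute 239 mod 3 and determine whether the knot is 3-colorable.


Step 1: A knot is p-colorable if and only if p divides its determinant.
Step 2: Compute 239 mod 3.
239 = 79 * 3 + 2
Step 3: 239 mod 3 = 2
Step 4: The knot is 3-colorable: no

2


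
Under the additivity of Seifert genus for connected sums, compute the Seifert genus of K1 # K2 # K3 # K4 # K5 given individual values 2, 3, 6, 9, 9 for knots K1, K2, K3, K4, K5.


The Seifert genus is additive under connected sum.
Seifert genus(K1 # K2 # K3 # K4 # K5) = (2) + (3) + (6) + (9) + (9)
= 29

29


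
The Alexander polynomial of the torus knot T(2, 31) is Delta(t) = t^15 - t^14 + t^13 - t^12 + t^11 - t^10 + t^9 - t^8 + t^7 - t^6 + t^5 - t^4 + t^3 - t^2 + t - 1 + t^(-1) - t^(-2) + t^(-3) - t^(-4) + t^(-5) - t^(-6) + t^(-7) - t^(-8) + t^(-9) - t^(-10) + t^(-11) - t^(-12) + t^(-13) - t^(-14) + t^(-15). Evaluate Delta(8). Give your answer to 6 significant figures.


Substituting t = 8 into Delta(t) = t^15 - t^14 + t^13 - t^12 + t^11 - t^10 + t^9 - t^8 + t^7 - t^6 + t^5 - t^4 + t^3 - t^2 + t - 1 + t^(-1) - t^(-2) + t^(-3) - t^(-4) + t^(-5) - t^(-6) + t^(-7) - t^(-8) + t^(-9) - t^(-10) + t^(-11) - t^(-12) + t^(-13) - t^(-14) + t^(-15):
Term values: (35184372088832) + (-4398046511104) + (549755813888) + (-68719476736) + (8589934592) + (-1073741824) + (134217728) + (-16777216) + (2097152) + (-262144) + (32768) + (-4096) + (512) + (-64) + (8) + (-1) + (0.125) + (-0.015625) + (0.00195312) + (-0.000244141) + (3.05176e-05) + (-3.8147e-06) + (4.76837e-07) + (-5.96046e-08) + (7.45058e-09) + (-9.31323e-10) + (1.16415e-10) + (-1.45519e-11) + (1.81899e-12) + (-2.27374e-13) + (2.84217e-14)
Sum = 3.127499741e+13
Rounded to 6 significant figures: 3.1275e+13

3.1275e+13
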